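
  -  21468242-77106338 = -98574580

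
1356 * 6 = 8136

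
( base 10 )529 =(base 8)1021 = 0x211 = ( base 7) 1354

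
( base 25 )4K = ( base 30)40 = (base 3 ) 11110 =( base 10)120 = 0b1111000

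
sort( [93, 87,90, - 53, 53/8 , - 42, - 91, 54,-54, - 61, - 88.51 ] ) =[ - 91,-88.51 , - 61, - 54,-53, - 42, 53/8, 54, 87 , 90, 93]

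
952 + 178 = 1130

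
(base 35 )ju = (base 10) 695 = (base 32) LN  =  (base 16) 2B7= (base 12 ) 49b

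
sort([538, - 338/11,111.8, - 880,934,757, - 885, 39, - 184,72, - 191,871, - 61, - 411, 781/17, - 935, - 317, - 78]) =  [ - 935 , - 885, - 880, - 411, - 317  ,-191, - 184, - 78 , - 61, - 338/11, 39,781/17,72,111.8, 538, 757,871,934 ] 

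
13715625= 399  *34375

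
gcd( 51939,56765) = 1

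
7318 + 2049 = 9367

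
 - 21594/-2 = 10797/1 = 10797.00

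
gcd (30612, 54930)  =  6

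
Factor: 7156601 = 7156601^1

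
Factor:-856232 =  - 2^3*13^1 * 8233^1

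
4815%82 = 59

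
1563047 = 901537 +661510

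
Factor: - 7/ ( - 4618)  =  2^ (  -  1 ) * 7^1 * 2309^( - 1) 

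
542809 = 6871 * 79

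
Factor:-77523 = - 3^1*25841^1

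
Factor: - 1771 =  - 7^1 *11^1 * 23^1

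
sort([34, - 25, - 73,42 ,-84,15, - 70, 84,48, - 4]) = [ - 84, - 73 , -70,-25, - 4,15,34,42, 48, 84]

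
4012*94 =377128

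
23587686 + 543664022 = 567251708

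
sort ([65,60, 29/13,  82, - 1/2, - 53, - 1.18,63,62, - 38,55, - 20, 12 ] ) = [ - 53, - 38, - 20, - 1.18 , - 1/2, 29/13,12,55,60,62,63,65,82 ] 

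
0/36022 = 0 = 0.00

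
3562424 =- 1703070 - -5265494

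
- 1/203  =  -1/203 = -0.00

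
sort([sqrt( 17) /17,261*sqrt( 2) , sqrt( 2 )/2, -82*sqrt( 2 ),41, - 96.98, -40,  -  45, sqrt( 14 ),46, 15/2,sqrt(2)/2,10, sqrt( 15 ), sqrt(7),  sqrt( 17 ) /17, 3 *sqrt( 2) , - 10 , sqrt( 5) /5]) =[ - 82*sqrt( 2 ),  -  96.98, - 45, - 40, - 10,sqrt(17)/17,sqrt( 17) /17,sqrt ( 5)/5, sqrt( 2) /2,sqrt (2) /2,sqrt( 7 ), sqrt( 14) , sqrt( 15), 3*sqrt( 2 ),15/2, 10,41, 46, 261*sqrt( 2) ] 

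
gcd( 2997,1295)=37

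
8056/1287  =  6 + 334/1287 = 6.26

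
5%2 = 1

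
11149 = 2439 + 8710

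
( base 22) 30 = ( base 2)1000010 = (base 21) 33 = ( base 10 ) 66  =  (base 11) 60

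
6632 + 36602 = 43234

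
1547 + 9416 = 10963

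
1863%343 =148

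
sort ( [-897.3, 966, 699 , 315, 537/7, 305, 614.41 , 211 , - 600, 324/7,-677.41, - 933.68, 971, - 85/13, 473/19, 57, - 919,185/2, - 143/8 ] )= [ - 933.68,-919, - 897.3, - 677.41, - 600, - 143/8, - 85/13,473/19,  324/7,57, 537/7, 185/2, 211, 305, 315  ,  614.41, 699,966, 971 ] 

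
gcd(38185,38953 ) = 1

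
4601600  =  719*6400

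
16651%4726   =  2473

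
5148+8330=13478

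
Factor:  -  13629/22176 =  - 59/96 = - 2^( - 5)*3^( - 1)*59^1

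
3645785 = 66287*55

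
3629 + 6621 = 10250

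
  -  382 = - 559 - - 177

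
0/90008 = 0 =0.00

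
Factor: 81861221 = 13^1*89^1*70753^1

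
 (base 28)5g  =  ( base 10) 156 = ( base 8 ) 234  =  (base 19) 84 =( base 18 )8C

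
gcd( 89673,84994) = 1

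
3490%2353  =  1137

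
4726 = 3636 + 1090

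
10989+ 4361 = 15350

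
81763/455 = 179 + 318/455 = 179.70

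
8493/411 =20 + 91/137 = 20.66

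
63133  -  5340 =57793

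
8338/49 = 8338/49 = 170.16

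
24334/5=24334/5 = 4866.80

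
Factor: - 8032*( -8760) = 70360320 = 2^8* 3^1*5^1*73^1*  251^1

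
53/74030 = 53/74030 = 0.00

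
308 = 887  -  579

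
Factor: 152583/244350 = 281/450 = 2^( - 1)* 3^ ( - 2)* 5^( - 2)*  281^1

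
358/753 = 358/753 = 0.48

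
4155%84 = 39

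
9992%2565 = 2297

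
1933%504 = 421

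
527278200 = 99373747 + 427904453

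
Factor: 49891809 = 3^1 * 11^2 * 137443^1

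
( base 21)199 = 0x27F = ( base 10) 639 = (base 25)10E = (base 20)1bj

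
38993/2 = 38993/2 = 19496.50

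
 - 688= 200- 888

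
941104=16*58819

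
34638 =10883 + 23755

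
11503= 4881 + 6622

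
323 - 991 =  - 668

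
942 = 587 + 355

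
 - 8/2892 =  - 1 + 721/723= - 0.00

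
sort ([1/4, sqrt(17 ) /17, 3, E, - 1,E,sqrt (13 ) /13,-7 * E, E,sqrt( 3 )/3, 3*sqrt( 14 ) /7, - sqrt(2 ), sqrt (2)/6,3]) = [ - 7*E, - sqrt(2 ), - 1 , sqrt(2 ) /6,sqrt(17 ) /17,  1/4, sqrt( 13 ) /13,sqrt(3)/3,3 *sqrt( 14 )/7, E , E,E,  3,  3 ] 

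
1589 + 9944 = 11533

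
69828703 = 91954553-22125850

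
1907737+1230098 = 3137835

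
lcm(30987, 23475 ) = 774675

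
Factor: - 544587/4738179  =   - 167^1*631^( - 1)* 1087^1*2503^(-1) =- 181529/1579393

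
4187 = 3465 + 722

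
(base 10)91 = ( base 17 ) 56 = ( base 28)37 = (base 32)2R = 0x5B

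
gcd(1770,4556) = 2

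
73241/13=5633 + 12/13 =5633.92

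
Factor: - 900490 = -2^1 * 5^1 * 17^1*5297^1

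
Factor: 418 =2^1*11^1 * 19^1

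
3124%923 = 355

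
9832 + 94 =9926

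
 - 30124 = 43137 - 73261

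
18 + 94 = 112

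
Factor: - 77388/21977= - 2^2*3^1*6449^1 * 21977^( - 1 )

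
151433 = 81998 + 69435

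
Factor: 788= 2^2*197^1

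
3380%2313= 1067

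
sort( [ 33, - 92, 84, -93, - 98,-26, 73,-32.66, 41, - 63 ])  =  [ - 98, - 93 , - 92, - 63, - 32.66, -26, 33, 41,  73,84 ] 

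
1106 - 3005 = -1899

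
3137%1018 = 83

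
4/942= 2/471 = 0.00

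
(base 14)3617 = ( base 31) 9P5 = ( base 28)c0l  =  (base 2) 10010011010101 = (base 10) 9429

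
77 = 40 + 37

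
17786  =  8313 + 9473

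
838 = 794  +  44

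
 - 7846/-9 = 7846/9 =871.78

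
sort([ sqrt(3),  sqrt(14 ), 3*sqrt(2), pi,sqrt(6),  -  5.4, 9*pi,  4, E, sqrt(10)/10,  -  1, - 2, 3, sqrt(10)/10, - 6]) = [ - 6,-5.4,-2, - 1,sqrt( 10 ) /10 , sqrt( 10) /10, sqrt( 3), sqrt(6), E , 3,pi, sqrt( 14), 4, 3*sqrt( 2), 9*pi ]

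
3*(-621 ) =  - 1863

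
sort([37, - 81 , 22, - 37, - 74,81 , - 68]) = [ - 81, - 74, - 68, -37,22,37, 81]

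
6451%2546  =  1359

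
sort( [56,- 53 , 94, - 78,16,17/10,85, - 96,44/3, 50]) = [ - 96,-78, - 53,17/10, 44/3, 16,50,56 , 85,94]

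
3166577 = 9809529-6642952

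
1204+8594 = 9798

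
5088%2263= 562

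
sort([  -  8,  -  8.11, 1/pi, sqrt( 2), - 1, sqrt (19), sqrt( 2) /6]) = [ - 8.11,-8, - 1 , sqrt(2)/6, 1/pi, sqrt(2 ),sqrt(  19) ]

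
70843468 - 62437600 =8405868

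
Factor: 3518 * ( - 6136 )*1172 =-25299317056 = -2^6*13^1*59^1 * 293^1*1759^1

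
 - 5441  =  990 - 6431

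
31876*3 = 95628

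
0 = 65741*0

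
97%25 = 22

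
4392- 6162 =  - 1770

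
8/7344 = 1/918 =0.00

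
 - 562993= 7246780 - 7809773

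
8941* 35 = 312935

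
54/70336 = 27/35168 = 0.00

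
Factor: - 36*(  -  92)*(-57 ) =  - 2^4*3^3*19^1*23^1 =-  188784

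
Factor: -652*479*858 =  - 267960264 = - 2^3*3^1* 11^1 *13^1*163^1 * 479^1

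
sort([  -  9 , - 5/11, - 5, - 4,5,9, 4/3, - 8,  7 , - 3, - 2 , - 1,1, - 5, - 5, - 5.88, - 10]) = [ - 10, - 9 , - 8, - 5.88, - 5,- 5 , - 5, - 4 ,-3,  -  2,  -  1, - 5/11, 1,4/3,5, 7,9]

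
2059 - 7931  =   - 5872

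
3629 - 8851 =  - 5222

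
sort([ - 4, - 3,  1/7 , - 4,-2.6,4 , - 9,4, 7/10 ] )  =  [ -9,- 4 , - 4, - 3, - 2.6, 1/7, 7/10,4 , 4 ] 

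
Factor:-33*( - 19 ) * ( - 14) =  - 8778 = - 2^1*3^1*7^1*11^1 * 19^1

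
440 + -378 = 62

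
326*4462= 1454612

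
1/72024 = 1/72024= 0.00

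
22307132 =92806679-70499547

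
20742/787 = 26 + 280/787 =26.36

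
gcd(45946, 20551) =1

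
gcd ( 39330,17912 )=2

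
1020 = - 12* ( - 85 )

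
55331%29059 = 26272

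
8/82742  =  4/41371 = 0.00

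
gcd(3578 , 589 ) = 1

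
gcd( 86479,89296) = 1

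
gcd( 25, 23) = 1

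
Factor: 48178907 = 7^2* 983243^1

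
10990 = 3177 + 7813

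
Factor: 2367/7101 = 3^ ( - 1)  =  1/3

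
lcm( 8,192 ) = 192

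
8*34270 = 274160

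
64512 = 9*7168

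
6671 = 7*953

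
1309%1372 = 1309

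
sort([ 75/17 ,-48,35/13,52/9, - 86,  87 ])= [ - 86 ,-48,  35/13, 75/17, 52/9,87]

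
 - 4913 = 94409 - 99322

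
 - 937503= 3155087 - 4092590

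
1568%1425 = 143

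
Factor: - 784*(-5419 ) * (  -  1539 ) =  - 6538435344 = -2^4 * 3^4*7^2*19^1* 5419^1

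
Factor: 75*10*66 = 49500 = 2^2*3^2*5^3*11^1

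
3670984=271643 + 3399341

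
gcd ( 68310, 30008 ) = 22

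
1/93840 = 1/93840 = 0.00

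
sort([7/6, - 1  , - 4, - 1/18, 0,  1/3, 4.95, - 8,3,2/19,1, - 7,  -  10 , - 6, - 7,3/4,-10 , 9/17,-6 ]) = [ - 10,-10,-8, - 7, - 7, - 6,-6, - 4,-1,- 1/18,0, 2/19, 1/3,  9/17,3/4,1,7/6, 3,4.95]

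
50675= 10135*5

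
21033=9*2337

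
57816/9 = 6424  =  6424.00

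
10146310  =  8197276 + 1949034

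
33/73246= 33/73246=0.00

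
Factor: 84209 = 107^1*787^1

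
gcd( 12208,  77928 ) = 8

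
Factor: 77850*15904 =2^6*3^2*5^2*7^1*71^1*173^1 = 1238126400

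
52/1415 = 52/1415 =0.04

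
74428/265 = 74428/265 = 280.86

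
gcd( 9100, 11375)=2275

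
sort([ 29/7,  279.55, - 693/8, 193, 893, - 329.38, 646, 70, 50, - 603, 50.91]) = [ - 603, - 329.38, - 693/8,29/7, 50,50.91,70,193 , 279.55,646,893 ] 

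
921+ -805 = 116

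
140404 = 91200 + 49204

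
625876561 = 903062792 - 277186231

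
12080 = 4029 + 8051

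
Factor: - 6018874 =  - 2^1 *3009437^1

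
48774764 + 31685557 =80460321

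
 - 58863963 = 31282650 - 90146613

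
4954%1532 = 358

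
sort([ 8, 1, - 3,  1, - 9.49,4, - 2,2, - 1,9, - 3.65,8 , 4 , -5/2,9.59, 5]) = [ - 9.49, - 3.65, - 3, - 5/2,-2,-1,1, 1,2,4,  4,5,8,8,9, 9.59 ] 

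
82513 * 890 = 73436570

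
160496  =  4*40124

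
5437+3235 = 8672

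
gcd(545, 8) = 1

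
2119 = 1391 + 728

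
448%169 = 110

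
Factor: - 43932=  - 2^2 * 3^1*7^1*523^1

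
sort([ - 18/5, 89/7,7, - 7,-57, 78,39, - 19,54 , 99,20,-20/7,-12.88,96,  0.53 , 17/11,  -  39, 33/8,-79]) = [ - 79, -57, - 39, - 19 , - 12.88, - 7,  -  18/5,  -  20/7 , 0.53, 17/11,33/8,  7,89/7,20, 39, 54,78,  96, 99]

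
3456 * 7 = 24192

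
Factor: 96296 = 2^3 * 12037^1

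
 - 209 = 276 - 485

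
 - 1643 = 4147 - 5790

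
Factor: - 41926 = - 2^1 * 20963^1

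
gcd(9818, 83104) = 2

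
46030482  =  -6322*(-7281 ) 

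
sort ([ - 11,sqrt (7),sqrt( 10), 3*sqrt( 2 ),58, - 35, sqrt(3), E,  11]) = [ - 35, - 11,sqrt(3), sqrt (7 ),E,sqrt(10),3*sqrt( 2 ), 11,58]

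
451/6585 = 451/6585 = 0.07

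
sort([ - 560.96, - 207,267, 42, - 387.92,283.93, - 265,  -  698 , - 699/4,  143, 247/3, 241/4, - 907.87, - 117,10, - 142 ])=[ - 907.87,  -  698, - 560.96,-387.92, - 265,-207,-699/4, - 142, - 117, 10,  42, 241/4,247/3, 143, 267,283.93 ]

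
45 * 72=3240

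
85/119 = 5/7 = 0.71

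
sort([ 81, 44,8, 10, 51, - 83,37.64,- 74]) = [-83,-74, 8,10, 37.64, 44, 51, 81 ] 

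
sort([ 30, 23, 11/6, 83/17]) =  [ 11/6, 83/17, 23 , 30 ] 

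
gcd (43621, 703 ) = 1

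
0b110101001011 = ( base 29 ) 41a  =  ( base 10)3403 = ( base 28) 49f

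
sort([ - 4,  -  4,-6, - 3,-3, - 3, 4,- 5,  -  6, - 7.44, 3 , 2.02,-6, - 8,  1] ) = [-8, -7.44,-6,-6, - 6, - 5 ,  -  4, - 4, - 3,  -  3,- 3, 1, 2.02 , 3, 4 ] 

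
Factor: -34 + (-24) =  - 2^1*29^1  =  -  58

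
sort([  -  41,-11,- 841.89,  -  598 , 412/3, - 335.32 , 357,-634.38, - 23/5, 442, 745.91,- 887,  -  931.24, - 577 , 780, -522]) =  [-931.24, - 887,-841.89, - 634.38,-598, - 577, - 522 , - 335.32, - 41,- 11,-23/5,412/3, 357,442, 745.91, 780 ] 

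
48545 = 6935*7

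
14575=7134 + 7441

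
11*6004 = 66044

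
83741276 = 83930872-189596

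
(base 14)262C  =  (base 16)1A30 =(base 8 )15060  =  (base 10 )6704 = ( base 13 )3089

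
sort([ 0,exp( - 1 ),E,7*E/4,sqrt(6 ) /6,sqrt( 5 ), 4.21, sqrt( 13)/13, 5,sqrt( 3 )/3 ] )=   [ 0,sqrt(13 ) /13 , exp ( - 1),sqrt( 6)/6, sqrt(3 ) /3,sqrt( 5 ), E,4.21,7*E/4, 5]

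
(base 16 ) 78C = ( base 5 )30212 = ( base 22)3li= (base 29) 28i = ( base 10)1932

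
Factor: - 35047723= - 19^1*1844617^1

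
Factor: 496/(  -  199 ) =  - 2^4*31^1*199^( - 1)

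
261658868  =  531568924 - 269910056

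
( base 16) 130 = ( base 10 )304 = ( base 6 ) 1224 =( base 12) 214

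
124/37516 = 31/9379 = 0.00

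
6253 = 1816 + 4437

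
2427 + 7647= 10074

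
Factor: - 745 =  - 5^1*149^1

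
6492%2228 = 2036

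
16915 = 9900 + 7015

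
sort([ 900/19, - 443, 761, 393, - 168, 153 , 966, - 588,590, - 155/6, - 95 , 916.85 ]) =[  -  588, - 443, - 168, - 95, - 155/6,900/19,153,393, 590,761,916.85, 966]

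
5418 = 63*86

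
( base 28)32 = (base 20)46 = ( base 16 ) 56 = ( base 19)4a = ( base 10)86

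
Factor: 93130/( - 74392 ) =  - 46565/37196  =  - 2^( - 2)*5^1 * 17^ ( - 1)*67^1 *139^1*547^(-1 )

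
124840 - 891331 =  - 766491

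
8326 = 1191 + 7135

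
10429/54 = 193+7/54 = 193.13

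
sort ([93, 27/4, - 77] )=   [ - 77,27/4, 93]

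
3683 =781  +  2902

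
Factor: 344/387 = 8/9 =2^3 *3^(-2)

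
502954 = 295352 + 207602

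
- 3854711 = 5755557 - 9610268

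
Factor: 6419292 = 2^2*3^1*11^2*4421^1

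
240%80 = 0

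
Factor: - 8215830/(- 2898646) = 4107915/1449323  =  3^6*5^1*7^2 * 23^1 * 71^( - 1)*137^( - 1)*149^ ( - 1 ) 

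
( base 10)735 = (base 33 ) m9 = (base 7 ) 2100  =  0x2DF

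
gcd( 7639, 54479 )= 1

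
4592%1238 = 878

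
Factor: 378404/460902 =2^1*3^( - 1)  *311^(-1)*383^1 = 766/933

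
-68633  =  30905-99538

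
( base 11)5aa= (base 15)335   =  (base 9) 885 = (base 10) 725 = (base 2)1011010101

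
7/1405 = 7/1405 = 0.00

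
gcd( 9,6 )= 3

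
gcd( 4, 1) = 1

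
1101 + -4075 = -2974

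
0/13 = 0 =0.00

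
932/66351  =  932/66351 = 0.01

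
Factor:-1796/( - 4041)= 4/9  =  2^2*3^( - 2)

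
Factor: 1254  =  2^1 * 3^1*11^1*19^1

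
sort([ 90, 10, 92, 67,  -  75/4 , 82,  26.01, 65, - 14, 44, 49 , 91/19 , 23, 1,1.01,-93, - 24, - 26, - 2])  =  [ - 93, - 26, - 24,-75/4,-14, - 2, 1, 1.01, 91/19,10,23, 26.01,44 , 49, 65, 67,  82, 90,92]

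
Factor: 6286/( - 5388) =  -7/6= - 2^( - 1)*3^(-1 )*7^1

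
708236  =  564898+143338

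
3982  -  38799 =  - 34817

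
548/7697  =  548/7697 = 0.07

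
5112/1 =5112= 5112.00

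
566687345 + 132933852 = 699621197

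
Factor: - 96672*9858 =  - 952992576  =  - 2^6*3^2*19^1*31^1*53^2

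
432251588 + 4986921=437238509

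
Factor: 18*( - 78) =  - 2^2*3^3 * 13^1 = - 1404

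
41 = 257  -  216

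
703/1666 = 703/1666 = 0.42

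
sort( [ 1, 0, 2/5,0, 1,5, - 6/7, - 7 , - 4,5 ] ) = [ - 7, - 4, - 6/7,0, 0,2/5,1 , 1, 5,5]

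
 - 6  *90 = -540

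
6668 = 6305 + 363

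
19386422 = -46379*(- 418 ) 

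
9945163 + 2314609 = 12259772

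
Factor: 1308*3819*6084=30391113168=2^4*3^4*13^2* 19^1*67^1*109^1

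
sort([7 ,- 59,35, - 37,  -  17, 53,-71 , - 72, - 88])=[-88, - 72, - 71, - 59,-37,-17,  7, 35,53 ]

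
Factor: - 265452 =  - 2^2*3^1*11^1 * 2011^1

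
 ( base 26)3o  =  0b1100110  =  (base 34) 30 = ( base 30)3c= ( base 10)102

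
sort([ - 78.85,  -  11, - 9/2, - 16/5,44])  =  [ - 78.85, - 11, - 9/2, - 16/5,44]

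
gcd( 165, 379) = 1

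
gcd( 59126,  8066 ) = 74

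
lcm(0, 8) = 0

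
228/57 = 4 = 4.00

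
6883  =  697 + 6186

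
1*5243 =5243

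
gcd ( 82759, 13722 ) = 1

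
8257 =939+7318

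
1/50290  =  1/50290  =  0.00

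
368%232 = 136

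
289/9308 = 289/9308   =  0.03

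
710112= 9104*78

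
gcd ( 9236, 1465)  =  1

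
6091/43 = 6091/43 = 141.65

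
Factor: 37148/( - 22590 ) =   -  74/45 = -2^1*3^(-2 )*5^ ( - 1)*37^1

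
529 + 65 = 594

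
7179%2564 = 2051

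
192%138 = 54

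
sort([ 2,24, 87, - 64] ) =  [ -64,2, 24, 87 ] 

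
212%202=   10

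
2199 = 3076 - 877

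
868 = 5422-4554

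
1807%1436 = 371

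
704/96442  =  352/48221 = 0.01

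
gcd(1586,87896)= 2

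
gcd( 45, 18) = 9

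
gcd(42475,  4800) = 25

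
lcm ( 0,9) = 0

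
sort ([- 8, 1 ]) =[-8, 1]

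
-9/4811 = -1 + 4802/4811 = - 0.00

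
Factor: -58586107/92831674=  - 2^( - 1 )*13^( - 1)*47^( - 1)*75967^( - 1) * 58586107^1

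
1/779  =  1/779 =0.00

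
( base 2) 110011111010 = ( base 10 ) 3322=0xcfa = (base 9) 4501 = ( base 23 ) 66a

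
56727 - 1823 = 54904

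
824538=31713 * 26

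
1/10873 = 1/10873 = 0.00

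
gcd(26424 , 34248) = 24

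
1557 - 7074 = -5517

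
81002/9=81002/9 = 9000.22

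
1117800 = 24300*46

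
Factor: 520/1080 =3^( -3) * 13^1 =13/27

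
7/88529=1/12647 = 0.00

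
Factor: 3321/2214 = 2^( - 1)*3^1 = 3/2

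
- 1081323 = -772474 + -308849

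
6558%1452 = 750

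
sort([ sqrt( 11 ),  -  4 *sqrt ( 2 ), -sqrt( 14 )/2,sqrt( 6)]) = [ - 4 * sqrt( 2 ),-sqrt( 14 )/2,sqrt( 6) , sqrt( 11 )]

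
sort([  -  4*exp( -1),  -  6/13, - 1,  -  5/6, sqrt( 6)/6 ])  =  [ - 4*exp(-1), - 1, - 5/6, - 6/13,sqrt( 6 ) /6 ]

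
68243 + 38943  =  107186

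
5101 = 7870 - 2769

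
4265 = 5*853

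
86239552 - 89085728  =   - 2846176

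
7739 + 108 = 7847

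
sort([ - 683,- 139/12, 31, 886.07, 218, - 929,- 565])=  [ - 929, - 683, - 565, - 139/12,31,218, 886.07 ]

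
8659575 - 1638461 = 7021114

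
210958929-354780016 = - 143821087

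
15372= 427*36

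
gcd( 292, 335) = 1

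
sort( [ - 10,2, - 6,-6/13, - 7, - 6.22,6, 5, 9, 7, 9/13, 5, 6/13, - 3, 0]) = [ - 10, - 7, - 6.22, -6, - 3, - 6/13,0, 6/13,9/13,  2, 5, 5, 6,  7, 9 ] 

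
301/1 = 301 = 301.00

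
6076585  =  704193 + 5372392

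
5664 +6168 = 11832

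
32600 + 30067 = 62667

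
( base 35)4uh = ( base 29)72M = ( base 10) 5967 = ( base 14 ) 2263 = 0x174f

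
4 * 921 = 3684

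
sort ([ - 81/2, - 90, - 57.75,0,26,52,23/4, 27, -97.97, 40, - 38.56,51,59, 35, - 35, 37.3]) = [ - 97.97,  -  90, - 57.75, - 81/2, - 38.56, -35 , 0, 23/4, 26, 27,35,37.3, 40,51,52,59 ]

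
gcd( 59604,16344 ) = 12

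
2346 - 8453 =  - 6107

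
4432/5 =886+2/5 = 886.40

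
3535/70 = 50 + 1/2 = 50.50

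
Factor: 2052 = 2^2 * 3^3*19^1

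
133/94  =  133/94=1.41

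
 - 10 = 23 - 33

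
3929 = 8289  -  4360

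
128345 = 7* 18335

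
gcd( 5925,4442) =1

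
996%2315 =996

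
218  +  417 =635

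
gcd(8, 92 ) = 4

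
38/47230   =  19/23615 = 0.00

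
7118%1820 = 1658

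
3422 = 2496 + 926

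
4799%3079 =1720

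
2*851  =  1702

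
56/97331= 56/97331 = 0.00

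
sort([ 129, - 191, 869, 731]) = [ - 191,129,  731 , 869 ] 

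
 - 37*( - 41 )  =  1517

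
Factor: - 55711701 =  - 3^2*101^1*167^1* 367^1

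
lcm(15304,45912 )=45912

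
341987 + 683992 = 1025979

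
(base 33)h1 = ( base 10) 562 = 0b1000110010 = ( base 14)2c2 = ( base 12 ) 3AA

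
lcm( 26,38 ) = 494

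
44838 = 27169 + 17669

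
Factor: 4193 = 7^1*599^1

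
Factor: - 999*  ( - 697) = 696303 = 3^3*17^1*37^1*41^1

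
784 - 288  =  496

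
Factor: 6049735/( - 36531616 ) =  - 2^( - 5 )*5^1*11^( - 1 )*67^( - 1 )*1549^( - 1)*1209947^1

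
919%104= 87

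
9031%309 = 70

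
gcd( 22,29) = 1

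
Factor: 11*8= 88  =  2^3*11^1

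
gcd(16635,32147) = 1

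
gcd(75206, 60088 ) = 2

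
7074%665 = 424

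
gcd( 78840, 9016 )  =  8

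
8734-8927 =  - 193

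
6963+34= 6997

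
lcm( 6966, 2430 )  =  104490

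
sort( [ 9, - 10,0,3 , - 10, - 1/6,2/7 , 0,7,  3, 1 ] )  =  [ - 10, - 10, - 1/6, 0,0, 2/7,1,3, 3,7, 9 ] 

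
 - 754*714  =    -  538356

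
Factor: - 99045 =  - 3^2*5^1*31^1*71^1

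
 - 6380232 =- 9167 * 696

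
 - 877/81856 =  - 1+80979/81856 = - 0.01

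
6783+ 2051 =8834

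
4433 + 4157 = 8590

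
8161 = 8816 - 655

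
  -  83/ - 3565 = 83/3565 = 0.02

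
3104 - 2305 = 799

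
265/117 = 2 + 31/117  =  2.26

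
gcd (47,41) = 1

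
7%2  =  1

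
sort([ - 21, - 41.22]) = [ - 41.22 , - 21]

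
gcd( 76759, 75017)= 1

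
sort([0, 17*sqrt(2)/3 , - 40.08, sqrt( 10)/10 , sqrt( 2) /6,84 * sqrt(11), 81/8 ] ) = [  -  40.08,0, sqrt( 2)/6,sqrt( 10)/10, 17 *sqrt( 2) /3, 81/8, 84*sqrt(11)]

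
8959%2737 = 748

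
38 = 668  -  630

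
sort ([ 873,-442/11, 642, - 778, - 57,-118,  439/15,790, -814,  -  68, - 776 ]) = [  -  814,-778,-776,-118 ,-68, - 57, - 442/11,439/15, 642,790 , 873 ] 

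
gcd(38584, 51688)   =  728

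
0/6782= 0= 0.00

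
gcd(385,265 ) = 5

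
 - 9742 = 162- 9904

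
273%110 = 53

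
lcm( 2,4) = 4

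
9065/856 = 10 + 505/856  =  10.59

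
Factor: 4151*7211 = 7^1*593^1*7211^1= 29932861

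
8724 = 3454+5270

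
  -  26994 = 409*( - 66 )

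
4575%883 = 160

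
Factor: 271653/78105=5^( - 1)*23^1*31^1*41^( - 1 ) = 713/205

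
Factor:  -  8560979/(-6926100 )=2^ ( - 2 )* 3^(-1 )*5^(-2 )*7^1*17^1*23087^(  -  1 )*71941^1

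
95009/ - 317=- 95009/317 = - 299.71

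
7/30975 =1/4425 = 0.00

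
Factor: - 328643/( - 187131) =353/201 = 3^( - 1)  *  67^( - 1)* 353^1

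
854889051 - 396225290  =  458663761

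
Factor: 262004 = 2^2  *  17^1*3853^1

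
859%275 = 34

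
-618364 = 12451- 630815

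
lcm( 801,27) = 2403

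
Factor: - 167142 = -2^1 * 3^1*89^1*313^1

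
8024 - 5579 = 2445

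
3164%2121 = 1043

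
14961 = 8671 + 6290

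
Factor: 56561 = 163^1 * 347^1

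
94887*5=474435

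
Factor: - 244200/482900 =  - 222/439 = -  2^1*3^1*37^1*439^(-1) 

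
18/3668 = 9/1834 = 0.00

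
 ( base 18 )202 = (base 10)650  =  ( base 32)ka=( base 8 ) 1212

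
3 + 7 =10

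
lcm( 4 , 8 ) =8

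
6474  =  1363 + 5111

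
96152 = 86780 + 9372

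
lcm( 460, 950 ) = 43700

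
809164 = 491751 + 317413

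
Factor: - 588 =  - 2^2*3^1*7^2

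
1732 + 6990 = 8722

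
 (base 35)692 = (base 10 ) 7667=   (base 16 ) 1df3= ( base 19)124A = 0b1110111110011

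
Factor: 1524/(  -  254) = -2^1*3^1 = -  6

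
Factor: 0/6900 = 0 = 0^1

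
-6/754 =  - 3/377 =-  0.01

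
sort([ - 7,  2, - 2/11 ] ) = [  -  7,-2/11, 2 ] 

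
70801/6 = 70801/6= 11800.17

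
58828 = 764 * 77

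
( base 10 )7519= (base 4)1311133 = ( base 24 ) D17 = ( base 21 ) H11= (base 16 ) 1D5F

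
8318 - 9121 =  - 803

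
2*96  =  192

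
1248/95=1248/95 = 13.14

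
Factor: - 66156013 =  - 7^1 * 11^1*761^1 * 1129^1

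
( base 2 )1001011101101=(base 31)519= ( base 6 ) 34233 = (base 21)AKF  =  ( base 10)4845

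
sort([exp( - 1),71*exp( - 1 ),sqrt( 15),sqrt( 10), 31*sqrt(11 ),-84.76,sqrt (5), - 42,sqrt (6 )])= [- 84.76, - 42, exp( - 1), sqrt (5 ),sqrt( 6),sqrt( 10 ),sqrt(15 ),71*exp(-1),31*sqrt(11 )]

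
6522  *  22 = 143484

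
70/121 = 70/121=0.58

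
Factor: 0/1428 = 0=0^1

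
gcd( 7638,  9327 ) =3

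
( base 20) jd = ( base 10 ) 393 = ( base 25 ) FI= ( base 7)1101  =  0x189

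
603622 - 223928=379694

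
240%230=10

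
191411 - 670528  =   - 479117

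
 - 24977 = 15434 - 40411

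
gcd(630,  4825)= 5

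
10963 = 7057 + 3906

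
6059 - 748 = 5311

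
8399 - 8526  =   - 127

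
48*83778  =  4021344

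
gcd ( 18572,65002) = 9286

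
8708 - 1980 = 6728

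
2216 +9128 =11344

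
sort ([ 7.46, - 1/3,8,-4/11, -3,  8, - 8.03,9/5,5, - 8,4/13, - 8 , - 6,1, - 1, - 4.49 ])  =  [ - 8.03,- 8,  -  8, - 6,  -  4.49,-3, - 1, - 4/11, - 1/3,4/13,1,9/5,5,7.46, 8,8]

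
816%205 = 201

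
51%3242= 51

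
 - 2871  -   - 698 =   -  2173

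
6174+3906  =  10080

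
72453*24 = 1738872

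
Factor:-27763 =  -27763^1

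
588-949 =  - 361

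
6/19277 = 6/19277 = 0.00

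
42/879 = 14/293 = 0.05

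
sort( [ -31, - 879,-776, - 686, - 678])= [-879 ,-776, - 686, -678, - 31]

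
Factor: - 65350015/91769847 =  - 3^ (  -  1 )*5^1 * 13^( - 1)*23^2 * 31^1*797^1*2353073^( - 1 ) 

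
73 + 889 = 962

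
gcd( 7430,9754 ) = 2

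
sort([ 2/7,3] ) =[2/7,  3 ] 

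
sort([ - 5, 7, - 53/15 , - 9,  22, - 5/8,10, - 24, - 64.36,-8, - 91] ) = [ - 91, - 64.36, - 24,-9, - 8,-5, - 53/15,  -  5/8,7,10,22] 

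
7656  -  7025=631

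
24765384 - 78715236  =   - 53949852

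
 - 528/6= - 88 = -  88.00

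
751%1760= 751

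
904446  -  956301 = - 51855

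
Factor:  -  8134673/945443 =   -  241^( - 1)*467^1 * 3923^( - 1 )*17419^1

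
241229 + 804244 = 1045473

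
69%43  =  26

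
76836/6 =12806=12806.00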